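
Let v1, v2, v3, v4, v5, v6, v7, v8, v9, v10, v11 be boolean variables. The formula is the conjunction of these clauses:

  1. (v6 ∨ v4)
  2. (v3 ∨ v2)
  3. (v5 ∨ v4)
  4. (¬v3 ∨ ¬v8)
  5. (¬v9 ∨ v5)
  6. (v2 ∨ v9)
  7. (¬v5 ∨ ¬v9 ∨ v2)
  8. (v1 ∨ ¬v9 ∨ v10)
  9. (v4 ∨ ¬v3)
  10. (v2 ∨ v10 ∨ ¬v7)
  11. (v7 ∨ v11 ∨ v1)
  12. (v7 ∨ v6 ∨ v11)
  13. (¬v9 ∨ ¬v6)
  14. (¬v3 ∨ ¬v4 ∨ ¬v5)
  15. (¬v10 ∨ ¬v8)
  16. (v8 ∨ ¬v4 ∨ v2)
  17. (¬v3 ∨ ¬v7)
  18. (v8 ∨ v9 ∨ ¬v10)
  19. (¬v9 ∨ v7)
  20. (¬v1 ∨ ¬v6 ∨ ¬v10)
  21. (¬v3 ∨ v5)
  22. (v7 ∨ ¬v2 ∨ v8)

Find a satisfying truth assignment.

v1 = T, v2 = T, v3 = F, v4 = T, v5 = F, v6 = T, v7 = F, v8 = T, v9 = F, v10 = F, v11 = F

Check each clause:
  1. (v6 ∨ v4) — v4 is true.
  2. (v3 ∨ v2) — v2 is true.
  3. (v5 ∨ v4) — v4 is true.
  4. (¬v8 ∨ ¬v3) — ¬v3 is true.
  5. (¬v9 ∨ v5) — ¬v9 is true.
  6. (v9 ∨ v2) — v2 is true.
  7. (¬v9 ∨ v2 ∨ ¬v5) — v2 is true.
  8. (v1 ∨ ¬v9 ∨ v10) — v1 is true.
  9. (v4 ∨ ¬v3) — v4 is true.
  10. (v2 ∨ ¬v7 ∨ v10) — ¬v7 is true.
  11. (v7 ∨ v11 ∨ v1) — v1 is true.
  12. (v7 ∨ v11 ∨ v6) — v6 is true.
  13. (¬v6 ∨ ¬v9) — ¬v9 is true.
  14. (¬v3 ∨ ¬v4 ∨ ¬v5) — ¬v5 is true.
  15. (¬v10 ∨ ¬v8) — ¬v10 is true.
  16. (¬v4 ∨ v2 ∨ v8) — v8 is true.
  17. (¬v7 ∨ ¬v3) — ¬v7 is true.
  18. (¬v10 ∨ v8 ∨ v9) — v8 is true.
  19. (¬v9 ∨ v7) — ¬v9 is true.
  20. (¬v1 ∨ ¬v6 ∨ ¬v10) — ¬v10 is true.
  21. (v5 ∨ ¬v3) — ¬v3 is true.
  22. (¬v2 ∨ v8 ∨ v7) — v8 is true.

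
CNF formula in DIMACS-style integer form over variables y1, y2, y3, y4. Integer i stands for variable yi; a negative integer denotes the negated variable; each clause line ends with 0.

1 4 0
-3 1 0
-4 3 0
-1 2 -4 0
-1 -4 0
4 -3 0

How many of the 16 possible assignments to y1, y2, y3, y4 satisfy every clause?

The models are:
  y1=T y2=F y3=F y4=F
  y1=T y2=T y3=F y4=F
That's 2 in total.

2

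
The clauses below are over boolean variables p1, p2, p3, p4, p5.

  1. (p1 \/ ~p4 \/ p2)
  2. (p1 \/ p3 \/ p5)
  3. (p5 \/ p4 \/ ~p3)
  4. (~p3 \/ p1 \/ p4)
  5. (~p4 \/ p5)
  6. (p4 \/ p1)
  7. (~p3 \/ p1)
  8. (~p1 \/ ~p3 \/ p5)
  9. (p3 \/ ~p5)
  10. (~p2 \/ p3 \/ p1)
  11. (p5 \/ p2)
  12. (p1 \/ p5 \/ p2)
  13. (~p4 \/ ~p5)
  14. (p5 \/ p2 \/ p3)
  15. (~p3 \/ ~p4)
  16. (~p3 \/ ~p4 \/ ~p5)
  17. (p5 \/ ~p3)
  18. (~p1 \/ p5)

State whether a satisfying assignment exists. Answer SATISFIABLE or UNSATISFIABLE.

Try p1 = True.
  then p5 is forced to True.
  then p3 is forced to True.
  then p4 is forced to False.
p2 is now unconstrained; take p2 = False.
Every clause has at least one true literal under this assignment.
So p1 = T, p2 = F, p3 = T, p4 = F, p5 = T is a satisfying assignment.

SATISFIABLE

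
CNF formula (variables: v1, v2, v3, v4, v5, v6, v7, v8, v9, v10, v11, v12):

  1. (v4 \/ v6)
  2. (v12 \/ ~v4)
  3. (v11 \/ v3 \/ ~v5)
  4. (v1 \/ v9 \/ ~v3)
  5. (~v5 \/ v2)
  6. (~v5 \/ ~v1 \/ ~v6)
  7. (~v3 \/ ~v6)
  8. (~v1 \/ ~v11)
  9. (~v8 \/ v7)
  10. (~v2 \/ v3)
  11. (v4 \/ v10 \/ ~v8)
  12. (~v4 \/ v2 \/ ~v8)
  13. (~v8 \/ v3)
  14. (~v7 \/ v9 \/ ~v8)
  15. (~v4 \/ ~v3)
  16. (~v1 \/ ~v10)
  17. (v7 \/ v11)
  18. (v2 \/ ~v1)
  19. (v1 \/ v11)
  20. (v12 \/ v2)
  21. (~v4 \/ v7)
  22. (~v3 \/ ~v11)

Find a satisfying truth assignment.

v1 = F  v2 = F  v3 = F  v4 = T  v5 = F  v6 = F  v7 = T  v8 = F  v9 = F  v10 = F  v11 = T  v12 = T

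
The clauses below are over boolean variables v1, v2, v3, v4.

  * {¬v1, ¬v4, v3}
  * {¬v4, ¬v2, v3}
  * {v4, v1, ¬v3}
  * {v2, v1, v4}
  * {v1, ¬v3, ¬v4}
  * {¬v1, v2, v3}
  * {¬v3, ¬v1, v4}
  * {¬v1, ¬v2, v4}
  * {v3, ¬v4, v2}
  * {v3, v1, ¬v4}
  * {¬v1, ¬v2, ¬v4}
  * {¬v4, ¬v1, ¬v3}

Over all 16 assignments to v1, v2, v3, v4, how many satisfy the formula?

Satisfying assignments:
  v1=0 v2=1 v3=0 v4=0
Count: 1.

1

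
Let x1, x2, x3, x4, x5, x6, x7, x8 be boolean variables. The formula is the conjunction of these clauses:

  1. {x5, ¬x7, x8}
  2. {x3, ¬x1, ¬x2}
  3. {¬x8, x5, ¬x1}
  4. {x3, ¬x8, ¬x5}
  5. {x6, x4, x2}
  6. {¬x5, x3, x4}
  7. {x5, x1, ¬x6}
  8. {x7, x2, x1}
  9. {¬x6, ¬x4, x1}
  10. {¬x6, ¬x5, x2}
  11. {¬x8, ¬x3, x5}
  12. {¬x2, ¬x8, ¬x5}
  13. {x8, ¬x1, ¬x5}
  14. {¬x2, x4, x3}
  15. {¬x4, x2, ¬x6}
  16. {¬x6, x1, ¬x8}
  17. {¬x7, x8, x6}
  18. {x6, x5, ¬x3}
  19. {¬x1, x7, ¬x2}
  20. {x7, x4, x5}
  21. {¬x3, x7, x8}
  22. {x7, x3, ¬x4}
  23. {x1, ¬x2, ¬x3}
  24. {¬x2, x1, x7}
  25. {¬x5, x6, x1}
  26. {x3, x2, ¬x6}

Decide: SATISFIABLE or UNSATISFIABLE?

SATISFIABLE

Try x1 = False.
Try x2 = False.
  then x7 is forced to True.
The remaining clauses are satisfied by x3 = False, x4 = True, x5 = False, x6 = False, x8 = True.
So x1=F, x2=F, x3=F, x4=T, x5=F, x6=F, x7=T, x8=T is a satisfying assignment.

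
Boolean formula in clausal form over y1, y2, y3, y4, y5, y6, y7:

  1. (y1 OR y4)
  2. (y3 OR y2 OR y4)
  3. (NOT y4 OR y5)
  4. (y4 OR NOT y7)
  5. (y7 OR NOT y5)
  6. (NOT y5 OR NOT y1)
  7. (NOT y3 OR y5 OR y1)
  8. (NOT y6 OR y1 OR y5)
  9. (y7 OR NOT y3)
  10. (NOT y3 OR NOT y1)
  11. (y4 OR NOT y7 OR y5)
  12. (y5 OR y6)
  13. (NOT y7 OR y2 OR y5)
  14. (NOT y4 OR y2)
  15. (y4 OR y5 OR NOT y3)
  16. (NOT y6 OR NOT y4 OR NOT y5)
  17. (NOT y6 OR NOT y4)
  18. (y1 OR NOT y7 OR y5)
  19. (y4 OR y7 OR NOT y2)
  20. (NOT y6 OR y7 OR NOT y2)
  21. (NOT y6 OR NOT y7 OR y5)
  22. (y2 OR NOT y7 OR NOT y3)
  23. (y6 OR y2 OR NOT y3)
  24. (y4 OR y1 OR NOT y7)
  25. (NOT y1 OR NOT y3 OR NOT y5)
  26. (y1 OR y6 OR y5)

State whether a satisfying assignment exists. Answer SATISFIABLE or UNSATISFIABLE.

SATISFIABLE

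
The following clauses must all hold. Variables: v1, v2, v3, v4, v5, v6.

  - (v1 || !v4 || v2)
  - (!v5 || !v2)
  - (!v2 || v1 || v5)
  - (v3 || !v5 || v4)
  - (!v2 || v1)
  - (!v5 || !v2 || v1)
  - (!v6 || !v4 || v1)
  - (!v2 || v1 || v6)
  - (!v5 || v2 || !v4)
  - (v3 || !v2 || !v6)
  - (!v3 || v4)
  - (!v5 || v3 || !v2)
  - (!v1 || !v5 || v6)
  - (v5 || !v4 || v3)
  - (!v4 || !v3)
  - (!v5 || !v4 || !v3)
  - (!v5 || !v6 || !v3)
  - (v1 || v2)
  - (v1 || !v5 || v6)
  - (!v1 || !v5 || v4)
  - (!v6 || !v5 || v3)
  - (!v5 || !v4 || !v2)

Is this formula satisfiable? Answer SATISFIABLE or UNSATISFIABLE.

SATISFIABLE

Set v1 = True and propagate.
The remaining clauses are satisfied by v2 = False, v3 = False, v4 = False, v5 = False, v6 = True.
Every clause has at least one true literal under this assignment.
So v1=1, v2=0, v3=0, v4=0, v5=0, v6=1 is a satisfying assignment.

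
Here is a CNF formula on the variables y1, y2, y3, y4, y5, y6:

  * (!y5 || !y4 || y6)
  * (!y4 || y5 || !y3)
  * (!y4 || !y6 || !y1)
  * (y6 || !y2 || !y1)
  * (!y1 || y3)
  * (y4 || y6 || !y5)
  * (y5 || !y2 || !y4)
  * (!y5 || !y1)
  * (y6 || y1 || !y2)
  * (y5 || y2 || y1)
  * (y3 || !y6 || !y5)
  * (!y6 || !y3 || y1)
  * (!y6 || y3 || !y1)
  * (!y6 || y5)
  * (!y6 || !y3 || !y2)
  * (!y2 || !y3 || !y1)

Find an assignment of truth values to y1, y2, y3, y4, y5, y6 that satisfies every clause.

y1=1, y2=0, y3=1, y4=0, y5=0, y6=0

Check each clause:
  1. (!y4 || !y5 || y6) — !y5 is true.
  2. (y5 || !y3 || !y4) — !y4 is true.
  3. (!y4 || !y1 || !y6) — !y6 is true.
  4. (!y1 || y6 || !y2) — !y2 is true.
  5. (!y1 || y3) — y3 is true.
  6. (y4 || !y5 || y6) — !y5 is true.
  7. (y5 || !y4 || !y2) — !y4 is true.
  8. (!y1 || !y5) — !y5 is true.
  9. (y6 || !y2 || y1) — y1 is true.
  10. (y5 || y1 || y2) — y1 is true.
  11. (!y5 || y3 || !y6) — y3 is true.
  12. (!y6 || y1 || !y3) — y1 is true.
  13. (!y1 || y3 || !y6) — !y6 is true.
  14. (!y6 || y5) — !y6 is true.
  15. (!y2 || !y3 || !y6) — !y6 is true.
  16. (!y2 || !y3 || !y1) — !y2 is true.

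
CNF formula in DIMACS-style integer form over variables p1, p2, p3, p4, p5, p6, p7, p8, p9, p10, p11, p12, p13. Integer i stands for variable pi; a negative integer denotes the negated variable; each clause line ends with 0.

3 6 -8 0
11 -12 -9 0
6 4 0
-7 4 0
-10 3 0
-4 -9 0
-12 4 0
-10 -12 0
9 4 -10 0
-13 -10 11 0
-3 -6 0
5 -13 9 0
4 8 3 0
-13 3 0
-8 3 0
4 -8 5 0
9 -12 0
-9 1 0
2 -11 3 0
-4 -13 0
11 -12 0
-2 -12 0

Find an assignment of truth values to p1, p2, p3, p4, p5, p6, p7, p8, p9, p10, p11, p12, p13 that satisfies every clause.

p12 occurs only negated in the remaining clauses — set p12 = False.
Pure literal: p13 appears only negated; assign p13 = False.
Branch on p1: take p1 = False.
  then p9 is forced to False.
Try p2 = False.
Branch on p3: take p3 = True.
  then p6 is forced to False.
  then p4 is forced to True.
p5, p7, p8, p10, p11 are now unconstrained; take p5 = False, p7 = True, p8 = True, p10 = True, p11 = False.

p1 = F, p2 = F, p3 = T, p4 = T, p5 = F, p6 = F, p7 = T, p8 = T, p9 = F, p10 = T, p11 = F, p12 = F, p13 = F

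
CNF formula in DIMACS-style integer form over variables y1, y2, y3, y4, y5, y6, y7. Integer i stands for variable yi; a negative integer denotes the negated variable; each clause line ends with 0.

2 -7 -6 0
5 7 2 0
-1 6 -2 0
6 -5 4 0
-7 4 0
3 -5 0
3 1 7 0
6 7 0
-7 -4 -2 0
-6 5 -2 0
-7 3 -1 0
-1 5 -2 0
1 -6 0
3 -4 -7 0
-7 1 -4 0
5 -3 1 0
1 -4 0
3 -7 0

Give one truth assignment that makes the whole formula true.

Branch on y1: take y1 = True.
Branch on y2: take y2 = False.
The remaining clauses are satisfied by y3 = True, y4 = True, y5 = True, y6 = False, y7 = True.

y1=True, y2=False, y3=True, y4=True, y5=True, y6=False, y7=True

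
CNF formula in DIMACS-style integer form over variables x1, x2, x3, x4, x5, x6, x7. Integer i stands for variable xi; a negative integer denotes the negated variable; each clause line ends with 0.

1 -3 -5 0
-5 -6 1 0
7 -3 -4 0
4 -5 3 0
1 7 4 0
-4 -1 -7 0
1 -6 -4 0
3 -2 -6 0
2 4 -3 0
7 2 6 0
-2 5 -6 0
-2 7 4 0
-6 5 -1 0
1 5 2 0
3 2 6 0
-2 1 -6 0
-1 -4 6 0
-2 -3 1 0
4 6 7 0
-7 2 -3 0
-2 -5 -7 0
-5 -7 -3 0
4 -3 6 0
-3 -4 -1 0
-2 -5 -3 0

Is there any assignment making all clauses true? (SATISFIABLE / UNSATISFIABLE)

SATISFIABLE

Try x1 = False.
Try x2 = True.
  then x6 is forced to False.
  then x3 is forced to False.
For the remaining variables, x4 = True, x5 = True, x7 = False works.
So x1 = F, x2 = T, x3 = F, x4 = T, x5 = T, x6 = F, x7 = F is a satisfying assignment.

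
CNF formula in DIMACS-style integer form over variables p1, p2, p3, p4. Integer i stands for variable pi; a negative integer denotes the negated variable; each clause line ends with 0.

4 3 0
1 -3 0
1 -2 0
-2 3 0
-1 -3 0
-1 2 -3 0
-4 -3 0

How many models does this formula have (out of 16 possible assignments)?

Satisfying assignments:
  p1=0 p2=0 p3=0 p4=1
  p1=1 p2=0 p3=0 p4=1
That's 2 in total.

2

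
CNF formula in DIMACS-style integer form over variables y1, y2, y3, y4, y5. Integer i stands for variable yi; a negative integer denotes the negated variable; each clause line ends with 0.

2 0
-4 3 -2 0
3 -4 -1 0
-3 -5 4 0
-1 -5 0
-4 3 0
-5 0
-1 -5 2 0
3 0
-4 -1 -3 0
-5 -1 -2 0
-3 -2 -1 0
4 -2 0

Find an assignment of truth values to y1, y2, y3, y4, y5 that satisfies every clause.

y1=0, y2=1, y3=1, y4=1, y5=0

Unit propagation: (y2) forces y2 = True.
Unit propagation: (¬y5) forces y5 = False.
The clause (y3) is unit: y3 must be True.
(¬y1) is a unit clause, so y1 = False.
(y4) is a unit clause, so y4 = True.
Every clause has at least one true literal under this assignment.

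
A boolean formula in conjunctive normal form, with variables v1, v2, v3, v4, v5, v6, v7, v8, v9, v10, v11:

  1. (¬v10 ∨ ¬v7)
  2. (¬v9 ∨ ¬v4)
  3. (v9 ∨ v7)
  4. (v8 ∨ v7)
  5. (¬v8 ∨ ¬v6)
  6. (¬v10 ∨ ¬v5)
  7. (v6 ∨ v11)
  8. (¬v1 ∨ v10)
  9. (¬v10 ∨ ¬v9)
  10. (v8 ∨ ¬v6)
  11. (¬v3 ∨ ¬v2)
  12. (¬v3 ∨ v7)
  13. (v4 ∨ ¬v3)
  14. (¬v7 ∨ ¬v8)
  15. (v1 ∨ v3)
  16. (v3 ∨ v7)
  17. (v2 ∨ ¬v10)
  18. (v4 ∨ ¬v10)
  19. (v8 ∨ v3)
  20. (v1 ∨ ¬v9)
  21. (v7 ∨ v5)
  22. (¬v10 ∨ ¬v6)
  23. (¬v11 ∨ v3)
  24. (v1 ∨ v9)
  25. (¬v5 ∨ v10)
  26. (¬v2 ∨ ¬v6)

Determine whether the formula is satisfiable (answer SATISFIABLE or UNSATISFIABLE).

UNSATISFIABLE

v10 = True:
  propagation gives v7=False, v9=True; an empty clause results — contradiction.
v10 = False:
  propagation gives v1=False, v3=True, v2=False, v7=True; an empty clause results — contradiction.
Every branch closes, so no satisfying assignment exists.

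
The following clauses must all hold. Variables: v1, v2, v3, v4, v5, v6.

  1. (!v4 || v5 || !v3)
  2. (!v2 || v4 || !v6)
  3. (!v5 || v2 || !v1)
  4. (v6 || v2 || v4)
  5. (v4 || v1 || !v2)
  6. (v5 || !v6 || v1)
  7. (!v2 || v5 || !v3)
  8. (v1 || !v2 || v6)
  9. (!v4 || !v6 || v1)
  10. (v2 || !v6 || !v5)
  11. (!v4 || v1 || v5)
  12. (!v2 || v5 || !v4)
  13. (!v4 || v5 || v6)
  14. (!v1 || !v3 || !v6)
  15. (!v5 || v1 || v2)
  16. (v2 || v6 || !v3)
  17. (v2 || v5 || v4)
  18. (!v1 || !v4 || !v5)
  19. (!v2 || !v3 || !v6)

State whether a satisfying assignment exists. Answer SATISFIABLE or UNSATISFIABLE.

v3 occurs only negated in the remaining clauses — set v3 = False.
Try v1 = True.
Branch on v2: take v2 = False.
  then v5 is forced to False.
  then v4 is forced to True.
  then v6 is forced to True.
So v1 = T, v2 = F, v3 = F, v4 = T, v5 = F, v6 = T is a satisfying assignment.

SATISFIABLE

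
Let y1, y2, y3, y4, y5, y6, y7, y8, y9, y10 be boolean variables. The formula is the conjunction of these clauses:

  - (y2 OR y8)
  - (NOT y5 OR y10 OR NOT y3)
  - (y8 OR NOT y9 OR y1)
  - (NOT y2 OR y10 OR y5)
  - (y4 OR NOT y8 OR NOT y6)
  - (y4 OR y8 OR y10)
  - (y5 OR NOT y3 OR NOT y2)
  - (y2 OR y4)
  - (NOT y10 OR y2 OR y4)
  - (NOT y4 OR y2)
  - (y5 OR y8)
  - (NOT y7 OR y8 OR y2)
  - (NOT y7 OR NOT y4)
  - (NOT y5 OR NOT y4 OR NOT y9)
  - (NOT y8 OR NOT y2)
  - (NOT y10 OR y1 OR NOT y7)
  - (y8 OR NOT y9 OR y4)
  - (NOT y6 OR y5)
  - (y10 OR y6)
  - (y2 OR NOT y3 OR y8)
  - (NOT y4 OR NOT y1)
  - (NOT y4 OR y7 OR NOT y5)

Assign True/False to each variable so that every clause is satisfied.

Pure literal: y3 appears only negated; assign y3 = False.
Pure literal: y9 appears only negated; assign y9 = False.
Branch on y1: take y1 = True.
  then y4 is forced to False.
  then y2 is forced to True.
  then y8 is forced to False.
  then y10 is forced to True.
  then y5 is forced to True.
y6, y7 are now unconstrained; take y6 = False, y7 = False.

y1 = 1, y2 = 1, y3 = 0, y4 = 0, y5 = 1, y6 = 0, y7 = 0, y8 = 0, y9 = 0, y10 = 1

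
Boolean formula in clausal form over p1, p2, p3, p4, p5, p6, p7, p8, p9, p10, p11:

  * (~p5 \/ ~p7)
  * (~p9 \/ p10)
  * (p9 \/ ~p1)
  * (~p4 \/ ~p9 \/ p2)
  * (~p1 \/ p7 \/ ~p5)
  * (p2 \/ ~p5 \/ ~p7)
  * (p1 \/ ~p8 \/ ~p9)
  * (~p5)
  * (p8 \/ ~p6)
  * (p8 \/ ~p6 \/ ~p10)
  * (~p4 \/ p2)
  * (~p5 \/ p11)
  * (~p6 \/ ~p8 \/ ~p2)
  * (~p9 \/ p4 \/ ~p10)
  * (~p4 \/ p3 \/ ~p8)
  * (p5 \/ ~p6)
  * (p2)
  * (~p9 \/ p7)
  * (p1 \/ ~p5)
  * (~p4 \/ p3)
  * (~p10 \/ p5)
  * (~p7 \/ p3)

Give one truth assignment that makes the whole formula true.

p1=False, p2=True, p3=True, p4=False, p5=False, p6=False, p7=True, p8=True, p9=False, p10=False, p11=False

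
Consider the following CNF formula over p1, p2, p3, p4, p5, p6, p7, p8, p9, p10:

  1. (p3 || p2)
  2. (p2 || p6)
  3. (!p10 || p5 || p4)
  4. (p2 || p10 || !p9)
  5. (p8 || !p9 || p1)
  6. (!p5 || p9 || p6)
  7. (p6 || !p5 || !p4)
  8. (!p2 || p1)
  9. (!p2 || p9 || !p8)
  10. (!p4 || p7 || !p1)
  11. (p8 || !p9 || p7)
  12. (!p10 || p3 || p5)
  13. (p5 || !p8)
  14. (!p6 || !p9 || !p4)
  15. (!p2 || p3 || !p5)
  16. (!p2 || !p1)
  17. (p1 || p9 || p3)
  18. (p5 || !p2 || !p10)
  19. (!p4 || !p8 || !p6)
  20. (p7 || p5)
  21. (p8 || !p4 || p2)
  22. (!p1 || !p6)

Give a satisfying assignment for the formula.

p1=F, p2=F, p3=T, p4=F, p5=T, p6=T, p7=T, p8=T, p9=F, p10=T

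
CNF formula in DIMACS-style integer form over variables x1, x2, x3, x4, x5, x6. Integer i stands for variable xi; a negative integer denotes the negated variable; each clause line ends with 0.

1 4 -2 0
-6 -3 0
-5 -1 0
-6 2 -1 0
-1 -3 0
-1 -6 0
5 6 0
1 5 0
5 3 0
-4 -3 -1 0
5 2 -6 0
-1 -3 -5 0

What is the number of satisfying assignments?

9

Split on x1, then x5.
  x1=1, x5=1: a clause becomes empty — 0.
  x1=1, x5=0: a clause becomes empty — 0.
  x1=0, x5=1: 9 of the 16 assignments to (x2,x3,x4,x6) work.
  x1=0, x5=0: a clause becomes empty — 0.
Total: 0 + 0 + 9 + 0 = 9.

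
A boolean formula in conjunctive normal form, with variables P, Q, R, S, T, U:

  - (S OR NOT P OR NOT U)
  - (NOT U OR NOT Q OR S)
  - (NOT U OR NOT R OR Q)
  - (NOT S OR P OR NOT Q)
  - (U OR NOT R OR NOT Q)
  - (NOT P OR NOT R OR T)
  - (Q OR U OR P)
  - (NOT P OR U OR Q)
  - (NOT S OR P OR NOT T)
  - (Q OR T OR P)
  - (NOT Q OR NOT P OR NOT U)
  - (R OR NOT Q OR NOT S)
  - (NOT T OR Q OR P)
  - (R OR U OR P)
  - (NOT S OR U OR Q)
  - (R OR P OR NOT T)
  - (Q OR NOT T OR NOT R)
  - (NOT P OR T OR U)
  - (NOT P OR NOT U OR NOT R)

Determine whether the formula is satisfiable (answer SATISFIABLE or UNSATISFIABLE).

SATISFIABLE

Try P = True.
For the remaining variables, Q = False, R = False, S = True, T = False, U = True works.
So P=1, Q=0, R=0, S=1, T=0, U=1 is a satisfying assignment.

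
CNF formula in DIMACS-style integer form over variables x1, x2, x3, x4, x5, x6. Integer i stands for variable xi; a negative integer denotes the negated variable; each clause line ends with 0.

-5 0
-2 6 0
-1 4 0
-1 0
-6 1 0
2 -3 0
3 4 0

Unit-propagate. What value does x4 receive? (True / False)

Unit clause (¬x5) sets x5 = False.
Unit clause (¬x1) sets x1 = False.
From (x1 ∨ ¬x6) and x1 = False: x6 = False.
From (¬x2 ∨ x6) and x6 = False: x2 = False.
(x2 ∨ ¬x3): since x2 = False, the clause reduces to (¬x3). x3 = False.
In (x3 ∨ x4), x3 is now false; x4 must hold, so x4 = True.

True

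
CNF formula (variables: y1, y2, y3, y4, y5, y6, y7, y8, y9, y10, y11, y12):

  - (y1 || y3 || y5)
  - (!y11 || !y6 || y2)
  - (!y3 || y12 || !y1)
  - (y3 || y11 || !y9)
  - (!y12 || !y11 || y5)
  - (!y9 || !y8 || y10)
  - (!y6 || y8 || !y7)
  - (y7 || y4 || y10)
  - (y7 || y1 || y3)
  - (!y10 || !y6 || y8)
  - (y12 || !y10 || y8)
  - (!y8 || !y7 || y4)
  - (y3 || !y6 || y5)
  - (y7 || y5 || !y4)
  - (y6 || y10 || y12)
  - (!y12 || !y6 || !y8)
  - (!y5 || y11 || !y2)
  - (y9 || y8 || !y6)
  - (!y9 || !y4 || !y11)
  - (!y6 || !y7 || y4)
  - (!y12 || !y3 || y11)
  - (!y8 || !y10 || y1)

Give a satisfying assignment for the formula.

y1 = T, y2 = T, y3 = T, y4 = T, y5 = T, y6 = F, y7 = F, y8 = F, y9 = F, y10 = F, y11 = T, y12 = T

Check each clause:
  1. (y5 || y3 || y1) — y1 is true.
  2. (!y6 || y2 || !y11) — y2 is true.
  3. (!y1 || y12 || !y3) — y12 is true.
  4. (!y9 || y3 || y11) — y3 is true.
  5. (!y12 || !y11 || y5) — y5 is true.
  6. (!y9 || y10 || !y8) — !y8 is true.
  7. (!y6 || y8 || !y7) — !y7 is true.
  8. (y4 || y7 || y10) — y4 is true.
  9. (y1 || y7 || y3) — y1 is true.
  10. (!y6 || !y10 || y8) — !y6 is true.
  11. (y8 || y12 || !y10) — y12 is true.
  12. (!y7 || !y8 || y4) — !y8 is true.
  13. (!y6 || y3 || y5) — !y6 is true.
  14. (!y4 || y7 || y5) — y5 is true.
  15. (y10 || y6 || y12) — y12 is true.
  16. (!y8 || !y6 || !y12) — !y8 is true.
  17. (y11 || !y5 || !y2) — y11 is true.
  18. (y9 || y8 || !y6) — !y6 is true.
  19. (!y4 || !y11 || !y9) — !y9 is true.
  20. (y4 || !y6 || !y7) — !y7 is true.
  21. (!y12 || !y3 || y11) — y11 is true.
  22. (!y10 || y1 || !y8) — !y8 is true.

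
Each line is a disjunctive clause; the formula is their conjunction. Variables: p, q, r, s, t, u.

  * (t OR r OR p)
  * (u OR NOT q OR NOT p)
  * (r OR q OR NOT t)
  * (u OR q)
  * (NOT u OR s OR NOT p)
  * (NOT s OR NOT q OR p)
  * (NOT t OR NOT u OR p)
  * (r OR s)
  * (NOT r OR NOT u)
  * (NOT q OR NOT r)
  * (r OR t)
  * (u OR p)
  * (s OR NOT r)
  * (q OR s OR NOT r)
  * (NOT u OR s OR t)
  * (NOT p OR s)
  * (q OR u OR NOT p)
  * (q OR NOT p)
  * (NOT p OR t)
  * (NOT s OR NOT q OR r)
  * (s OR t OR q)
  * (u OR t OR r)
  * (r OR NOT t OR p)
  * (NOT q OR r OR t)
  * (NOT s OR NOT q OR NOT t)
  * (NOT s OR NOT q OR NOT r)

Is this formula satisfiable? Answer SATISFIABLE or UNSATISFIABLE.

q = True:
  propagation gives r=False, s=True; an empty clause results — contradiction.
q = False:
  propagation gives u=True, r=False, t=False; an empty clause results — contradiction.
Every branch closes, so no satisfying assignment exists.

UNSATISFIABLE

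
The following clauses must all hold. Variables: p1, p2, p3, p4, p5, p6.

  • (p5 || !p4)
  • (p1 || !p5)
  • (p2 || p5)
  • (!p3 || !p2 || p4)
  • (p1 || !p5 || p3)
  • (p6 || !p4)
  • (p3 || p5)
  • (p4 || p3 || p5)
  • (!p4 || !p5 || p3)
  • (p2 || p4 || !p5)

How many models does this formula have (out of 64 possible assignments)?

The models are:
  p1=T p2=F p3=T p4=T p5=T p6=T
  p1=T p2=T p3=F p4=F p5=T p6=F
  p1=T p2=T p3=F p4=F p5=T p6=T
  p1=T p2=T p3=T p4=T p5=T p6=T
Count: 4.

4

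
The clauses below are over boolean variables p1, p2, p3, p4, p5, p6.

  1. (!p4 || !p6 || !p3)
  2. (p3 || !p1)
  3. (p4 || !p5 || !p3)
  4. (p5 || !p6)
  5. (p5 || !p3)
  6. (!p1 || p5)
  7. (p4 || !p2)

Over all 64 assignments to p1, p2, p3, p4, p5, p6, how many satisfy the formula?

Case analysis on p3 and p5:
  p3=1, p5=1: remaining (p1,p2,p4,p6) ∈ {(0,0,1,0); (0,1,1,0); (1,0,1,0); (1,1,1,0)} — 4.
  p3=1, p5=0: a clause becomes empty — 0.
  p3=0, p5=1: p6 free; 3 ways for (p1,p2,p4) × 2^1 = 6.
  p3=0, p5=0: remaining (p1,p2,p4,p6) ∈ {(0,0,0,0); (0,0,1,0); (0,1,1,0)} — 3.
Total: 4 + 0 + 6 + 3 = 13.

13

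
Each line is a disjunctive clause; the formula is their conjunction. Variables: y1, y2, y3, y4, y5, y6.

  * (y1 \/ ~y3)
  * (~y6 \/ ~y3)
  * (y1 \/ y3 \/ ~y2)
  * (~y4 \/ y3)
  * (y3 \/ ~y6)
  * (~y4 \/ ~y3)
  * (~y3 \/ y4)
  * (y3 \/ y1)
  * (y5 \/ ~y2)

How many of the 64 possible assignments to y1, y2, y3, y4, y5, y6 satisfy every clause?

Satisfying assignments:
  y1=1 y2=0 y3=0 y4=0 y5=0 y6=0
  y1=1 y2=0 y3=0 y4=0 y5=1 y6=0
  y1=1 y2=1 y3=0 y4=0 y5=1 y6=0
Count: 3.

3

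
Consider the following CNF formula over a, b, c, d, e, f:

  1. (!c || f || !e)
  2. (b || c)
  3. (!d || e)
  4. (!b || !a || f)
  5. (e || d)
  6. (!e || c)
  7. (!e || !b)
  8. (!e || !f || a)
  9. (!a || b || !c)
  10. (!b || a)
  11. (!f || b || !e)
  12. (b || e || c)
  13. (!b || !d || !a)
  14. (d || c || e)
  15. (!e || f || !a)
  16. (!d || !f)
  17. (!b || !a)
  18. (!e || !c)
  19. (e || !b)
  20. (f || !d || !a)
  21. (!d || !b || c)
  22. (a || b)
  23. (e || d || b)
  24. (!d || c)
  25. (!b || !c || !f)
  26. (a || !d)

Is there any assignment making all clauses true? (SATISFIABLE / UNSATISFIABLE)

b = True:
  propagation gives e=False; an empty clause results — contradiction.
b = False:
  propagation gives c=True, a=False; an empty clause results — contradiction.
Every branch closes, so no satisfying assignment exists.

UNSATISFIABLE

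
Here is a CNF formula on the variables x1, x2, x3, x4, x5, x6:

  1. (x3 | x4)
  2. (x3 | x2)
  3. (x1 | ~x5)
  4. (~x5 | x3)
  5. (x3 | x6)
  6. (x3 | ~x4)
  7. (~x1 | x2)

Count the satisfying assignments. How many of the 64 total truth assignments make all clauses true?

16

Split on x3, then x1.
  x3=1, x1=1: forces x2=1; x4, x5, x6 free → 2^3 = 8.
  x3=1, x1=0: forces x5=0; x2, x4, x6 free → 2^3 = 8.
  x3=0, x1=1: a clause becomes empty — 0.
  x3=0, x1=0: a clause becomes empty — 0.
Total: 8 + 8 + 0 + 0 = 16.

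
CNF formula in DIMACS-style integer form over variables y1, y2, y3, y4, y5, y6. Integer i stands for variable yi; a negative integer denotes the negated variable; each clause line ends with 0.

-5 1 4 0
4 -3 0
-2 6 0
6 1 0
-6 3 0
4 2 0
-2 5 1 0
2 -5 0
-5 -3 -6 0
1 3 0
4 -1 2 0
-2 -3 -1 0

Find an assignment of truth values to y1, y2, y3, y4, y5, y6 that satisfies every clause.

y1=T, y2=F, y3=T, y4=T, y5=F, y6=T

y4 occurs only positively in the remaining clauses — set y4 = True.
Branch on y1: take y1 = True.
Try y2 = False.
  then y5 is forced to False.
Branch on y3: take y3 = True.
y6 is now unconstrained; take y6 = True.
Every clause has at least one true literal under this assignment.
Check each clause:
  1. {¬y5, y4, y1} — y1 is true.
  2. {y4, ¬y3} — y4 is true.
  3. {y6, ¬y2} — ¬y2 is true.
  4. {y1, y6} — y1 is true.
  5. {¬y6, y3} — y3 is true.
  6. {y2, y4} — y4 is true.
  7. {y5, ¬y2, y1} — y1 is true.
  8. {¬y5, y2} — ¬y5 is true.
  9. {¬y6, ¬y3, ¬y5} — ¬y5 is true.
  10. {y3, y1} — y1 is true.
  11. {y2, y4, ¬y1} — y4 is true.
  12. {¬y3, ¬y1, ¬y2} — ¬y2 is true.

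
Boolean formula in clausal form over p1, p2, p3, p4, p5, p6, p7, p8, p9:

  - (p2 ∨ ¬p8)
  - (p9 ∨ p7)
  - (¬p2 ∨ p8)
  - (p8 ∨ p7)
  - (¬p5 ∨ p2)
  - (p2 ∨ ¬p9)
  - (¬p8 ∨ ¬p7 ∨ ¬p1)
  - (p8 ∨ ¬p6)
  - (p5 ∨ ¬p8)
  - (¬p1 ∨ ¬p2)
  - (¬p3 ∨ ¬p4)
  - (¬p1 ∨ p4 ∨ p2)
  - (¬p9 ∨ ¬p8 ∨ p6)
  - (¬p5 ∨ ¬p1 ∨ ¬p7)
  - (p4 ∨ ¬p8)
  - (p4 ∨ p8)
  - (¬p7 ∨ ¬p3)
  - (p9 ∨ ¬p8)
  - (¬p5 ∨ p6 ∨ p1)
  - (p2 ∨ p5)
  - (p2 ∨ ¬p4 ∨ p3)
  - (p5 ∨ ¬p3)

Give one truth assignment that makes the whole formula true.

p1 = F  p2 = T  p3 = F  p4 = T  p5 = T  p6 = T  p7 = T  p8 = T  p9 = T

Set p1 = False and propagate.
Try p2 = True.
  then p8 is forced to True.
  then p5 is forced to True.
  then p4 is forced to True.
  then p3 is forced to False.
  then p9 is forced to True.
  then p6 is forced to True.
p7 is now unconstrained; take p7 = True.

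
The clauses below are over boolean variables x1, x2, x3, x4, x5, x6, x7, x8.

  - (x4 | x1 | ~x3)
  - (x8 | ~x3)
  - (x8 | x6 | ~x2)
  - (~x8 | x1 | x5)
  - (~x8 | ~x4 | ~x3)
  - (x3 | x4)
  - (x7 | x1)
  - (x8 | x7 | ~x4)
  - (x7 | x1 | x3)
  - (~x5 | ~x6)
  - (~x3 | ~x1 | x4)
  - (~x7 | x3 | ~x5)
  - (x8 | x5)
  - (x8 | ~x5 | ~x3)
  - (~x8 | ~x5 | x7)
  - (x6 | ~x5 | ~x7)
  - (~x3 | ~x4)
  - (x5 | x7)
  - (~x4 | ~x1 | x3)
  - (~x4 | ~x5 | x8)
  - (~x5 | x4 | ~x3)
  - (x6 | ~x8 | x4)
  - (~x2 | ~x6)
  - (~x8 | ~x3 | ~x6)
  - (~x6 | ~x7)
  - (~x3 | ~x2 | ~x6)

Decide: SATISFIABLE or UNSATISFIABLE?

UNSATISFIABLE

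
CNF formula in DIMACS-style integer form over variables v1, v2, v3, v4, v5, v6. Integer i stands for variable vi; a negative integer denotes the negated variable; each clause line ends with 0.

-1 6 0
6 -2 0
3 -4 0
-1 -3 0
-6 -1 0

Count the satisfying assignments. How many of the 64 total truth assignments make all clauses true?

18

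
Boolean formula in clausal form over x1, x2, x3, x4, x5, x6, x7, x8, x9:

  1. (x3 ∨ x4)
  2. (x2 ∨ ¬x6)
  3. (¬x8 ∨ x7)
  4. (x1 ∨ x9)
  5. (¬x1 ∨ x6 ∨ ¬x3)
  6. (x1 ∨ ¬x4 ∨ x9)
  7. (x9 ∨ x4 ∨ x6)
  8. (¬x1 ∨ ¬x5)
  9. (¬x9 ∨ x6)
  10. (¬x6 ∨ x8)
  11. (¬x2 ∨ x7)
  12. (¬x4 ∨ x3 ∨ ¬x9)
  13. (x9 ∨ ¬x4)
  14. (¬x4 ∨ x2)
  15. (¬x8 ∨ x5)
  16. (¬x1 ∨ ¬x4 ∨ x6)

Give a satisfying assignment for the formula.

x1=0, x2=1, x3=1, x4=1, x5=1, x6=1, x7=1, x8=1, x9=1

Check each clause:
  1. (x3 ∨ x4) — x3 is true.
  2. (x2 ∨ ¬x6) — x2 is true.
  3. (¬x8 ∨ x7) — x7 is true.
  4. (x9 ∨ x1) — x9 is true.
  5. (x6 ∨ ¬x1 ∨ ¬x3) — ¬x1 is true.
  6. (¬x4 ∨ x1 ∨ x9) — x9 is true.
  7. (x9 ∨ x6 ∨ x4) — x9 is true.
  8. (¬x1 ∨ ¬x5) — ¬x1 is true.
  9. (x6 ∨ ¬x9) — x6 is true.
  10. (¬x6 ∨ x8) — x8 is true.
  11. (x7 ∨ ¬x2) — x7 is true.
  12. (x3 ∨ ¬x9 ∨ ¬x4) — x3 is true.
  13. (¬x4 ∨ x9) — x9 is true.
  14. (¬x4 ∨ x2) — x2 is true.
  15. (¬x8 ∨ x5) — x5 is true.
  16. (x6 ∨ ¬x4 ∨ ¬x1) — ¬x1 is true.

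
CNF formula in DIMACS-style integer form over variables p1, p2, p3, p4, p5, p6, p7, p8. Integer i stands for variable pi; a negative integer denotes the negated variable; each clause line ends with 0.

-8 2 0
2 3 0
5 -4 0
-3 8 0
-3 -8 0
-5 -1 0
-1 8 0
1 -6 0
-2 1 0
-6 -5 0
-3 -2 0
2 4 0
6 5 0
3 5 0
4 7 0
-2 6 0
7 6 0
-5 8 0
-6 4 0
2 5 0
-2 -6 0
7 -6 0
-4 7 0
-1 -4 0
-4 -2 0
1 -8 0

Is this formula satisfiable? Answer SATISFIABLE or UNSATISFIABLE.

UNSATISFIABLE

p2 = True:
  propagation gives p1=True, p5=False, p4=False, p8=True; an empty clause results — contradiction.
p2 = False:
  propagation gives p8=False, p3=True; an empty clause results — contradiction.
Every branch closes, so no satisfying assignment exists.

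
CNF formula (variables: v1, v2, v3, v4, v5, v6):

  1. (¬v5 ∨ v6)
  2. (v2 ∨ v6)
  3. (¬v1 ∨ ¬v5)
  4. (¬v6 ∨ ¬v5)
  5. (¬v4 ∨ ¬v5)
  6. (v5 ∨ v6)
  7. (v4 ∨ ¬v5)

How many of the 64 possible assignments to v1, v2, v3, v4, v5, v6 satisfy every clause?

16

Case analysis on v5 and v6:
  v5=1, v6=1: a clause becomes empty — 0.
  v5=1, v6=0: a clause becomes empty — 0.
  v5=0, v6=1: v1, v2, v3, v4 free → 2^4 = 16.
  v5=0, v6=0: a clause becomes empty — 0.
Total: 0 + 0 + 16 + 0 = 16.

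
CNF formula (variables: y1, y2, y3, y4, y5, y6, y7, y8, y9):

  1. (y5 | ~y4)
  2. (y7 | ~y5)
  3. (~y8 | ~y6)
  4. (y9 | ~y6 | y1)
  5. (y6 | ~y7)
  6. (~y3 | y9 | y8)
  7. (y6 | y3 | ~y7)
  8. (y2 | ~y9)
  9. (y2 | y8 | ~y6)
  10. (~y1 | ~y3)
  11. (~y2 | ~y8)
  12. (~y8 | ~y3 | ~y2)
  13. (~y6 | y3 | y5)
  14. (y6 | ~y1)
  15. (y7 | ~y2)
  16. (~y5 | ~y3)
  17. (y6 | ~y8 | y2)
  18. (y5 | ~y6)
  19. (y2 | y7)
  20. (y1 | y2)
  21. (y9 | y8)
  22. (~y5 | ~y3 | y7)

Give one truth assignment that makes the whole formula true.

Pure literal: y4 appears only negated; assign y4 = False.
Try y1 = False.
  then y2 is forced to True.
  then y8 is forced to False.
  then y7 is forced to True.
  then y6 is forced to True.
  then y9 is forced to True.
  then y5 is forced to True.
  then y3 is forced to False.
Every clause has at least one true literal under this assignment.

y1=F, y2=T, y3=F, y4=F, y5=T, y6=T, y7=T, y8=F, y9=T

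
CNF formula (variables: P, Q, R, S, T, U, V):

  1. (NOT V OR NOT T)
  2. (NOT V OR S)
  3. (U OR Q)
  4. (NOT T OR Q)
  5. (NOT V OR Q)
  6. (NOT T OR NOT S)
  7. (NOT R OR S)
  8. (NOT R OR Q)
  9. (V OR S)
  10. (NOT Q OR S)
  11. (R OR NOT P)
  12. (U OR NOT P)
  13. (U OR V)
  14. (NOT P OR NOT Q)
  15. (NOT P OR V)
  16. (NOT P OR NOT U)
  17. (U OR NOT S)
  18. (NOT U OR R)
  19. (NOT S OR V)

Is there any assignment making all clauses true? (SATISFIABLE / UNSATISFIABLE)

SATISFIABLE

P occurs only negated in the remaining clauses — set P = False.
Pure literal: T appears only negated; assign T = False.
Try Q = True.
  then S is forced to True.
  then U is forced to True.
  then R is forced to True.
  then V is forced to True.
So P = F, Q = T, R = T, S = T, T = F, U = T, V = T is a satisfying assignment.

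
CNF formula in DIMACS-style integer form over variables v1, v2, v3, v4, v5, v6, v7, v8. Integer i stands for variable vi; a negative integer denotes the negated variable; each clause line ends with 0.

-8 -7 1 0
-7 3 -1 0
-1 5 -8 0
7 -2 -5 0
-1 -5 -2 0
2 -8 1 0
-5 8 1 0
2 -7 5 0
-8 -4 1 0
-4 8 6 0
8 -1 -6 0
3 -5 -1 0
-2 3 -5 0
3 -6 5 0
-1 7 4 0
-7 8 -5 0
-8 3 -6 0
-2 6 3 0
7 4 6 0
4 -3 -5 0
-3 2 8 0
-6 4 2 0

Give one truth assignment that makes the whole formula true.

Set v1 = True and propagate.
Set v2 = False and propagate.
Try v3 = True.
  then v8 is forced to True.
  then v5 is forced to True.
  then v4 is forced to True.
v6, v7 are now unconstrained; take v6 = False, v7 = True.

v1=T, v2=F, v3=T, v4=T, v5=T, v6=F, v7=T, v8=T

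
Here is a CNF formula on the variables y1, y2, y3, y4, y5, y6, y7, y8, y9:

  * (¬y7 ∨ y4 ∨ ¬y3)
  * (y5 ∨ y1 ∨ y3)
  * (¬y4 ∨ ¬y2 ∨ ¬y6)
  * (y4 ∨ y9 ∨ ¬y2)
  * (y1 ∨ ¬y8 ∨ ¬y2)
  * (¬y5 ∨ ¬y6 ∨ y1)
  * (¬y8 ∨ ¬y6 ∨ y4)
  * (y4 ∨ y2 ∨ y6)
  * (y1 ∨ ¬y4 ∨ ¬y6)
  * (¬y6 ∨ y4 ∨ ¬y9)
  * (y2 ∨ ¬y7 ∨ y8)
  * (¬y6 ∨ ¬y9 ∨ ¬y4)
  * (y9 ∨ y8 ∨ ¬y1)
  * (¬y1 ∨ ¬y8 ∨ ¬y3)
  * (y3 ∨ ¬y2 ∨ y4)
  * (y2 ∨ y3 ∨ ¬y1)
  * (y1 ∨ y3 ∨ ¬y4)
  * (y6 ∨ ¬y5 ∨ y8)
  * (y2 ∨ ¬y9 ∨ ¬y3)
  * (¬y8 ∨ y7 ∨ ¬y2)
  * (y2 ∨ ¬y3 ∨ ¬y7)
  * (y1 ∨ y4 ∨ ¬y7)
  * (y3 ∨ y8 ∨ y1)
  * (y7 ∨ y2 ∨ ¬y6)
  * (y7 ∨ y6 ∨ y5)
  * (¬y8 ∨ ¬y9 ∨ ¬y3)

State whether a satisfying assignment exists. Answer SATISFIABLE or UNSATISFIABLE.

SATISFIABLE

Set y1 = True and propagate.
Set y2 = True and propagate.
Try y3 = False.
  then y4 is forced to True.
  then y6 is forced to False.
For the remaining variables, y5 = False, y7 = True, y8 = False, y9 = True works.
Every clause has at least one true literal under this assignment.
So y1=T, y2=T, y3=F, y4=T, y5=F, y6=F, y7=T, y8=F, y9=T is a satisfying assignment.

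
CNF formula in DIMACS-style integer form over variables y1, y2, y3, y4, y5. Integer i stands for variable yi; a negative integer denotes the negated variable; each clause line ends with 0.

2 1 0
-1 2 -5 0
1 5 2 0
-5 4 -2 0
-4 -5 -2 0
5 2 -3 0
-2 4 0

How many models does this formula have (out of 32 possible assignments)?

The models are:
  y1=F y2=T y3=F y4=T y5=F
  y1=F y2=T y3=T y4=T y5=F
  y1=T y2=F y3=F y4=F y5=F
  y1=T y2=F y3=F y4=T y5=F
  y1=T y2=T y3=F y4=T y5=F
  y1=T y2=T y3=T y4=T y5=F
That's 6 in total.

6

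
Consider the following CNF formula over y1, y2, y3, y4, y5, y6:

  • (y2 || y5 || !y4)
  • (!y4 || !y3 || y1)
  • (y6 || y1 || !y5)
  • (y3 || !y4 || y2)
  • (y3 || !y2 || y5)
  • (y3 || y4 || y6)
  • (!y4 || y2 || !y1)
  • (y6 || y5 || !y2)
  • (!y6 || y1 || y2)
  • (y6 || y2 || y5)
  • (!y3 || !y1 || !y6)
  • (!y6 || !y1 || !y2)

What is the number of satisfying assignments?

10

Case analysis on y2 and y6:
  y2=T, y6=T: remaining (y1,y3,y4,y5) ∈ {(F,F,F,T); (F,F,T,T); (F,T,F,F); (F,T,F,T)} — 4.
  y2=T, y6=F: remaining (y1,y3,y4,y5) ∈ {(T,F,T,T); (T,T,F,T); (T,T,T,T)} — 3.
  y2=F, y6=T: remaining (y1,y3,y4,y5) ∈ {(T,F,F,F); (T,F,F,T)} — 2.
  y2=F, y6=F: remaining (y1,y3,y4,y5) ∈ {(T,T,F,T)} — 1.
Total: 4 + 3 + 2 + 1 = 10.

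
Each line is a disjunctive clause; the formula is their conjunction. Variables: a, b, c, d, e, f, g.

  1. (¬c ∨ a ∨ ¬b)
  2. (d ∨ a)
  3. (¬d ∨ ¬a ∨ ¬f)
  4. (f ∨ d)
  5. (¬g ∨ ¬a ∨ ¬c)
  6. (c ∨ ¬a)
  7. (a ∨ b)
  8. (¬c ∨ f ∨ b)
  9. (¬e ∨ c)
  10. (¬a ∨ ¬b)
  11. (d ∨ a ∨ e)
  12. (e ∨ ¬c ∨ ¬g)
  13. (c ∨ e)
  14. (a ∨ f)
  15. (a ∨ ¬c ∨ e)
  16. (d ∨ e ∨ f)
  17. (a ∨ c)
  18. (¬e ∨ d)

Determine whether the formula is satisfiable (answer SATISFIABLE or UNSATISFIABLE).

SATISFIABLE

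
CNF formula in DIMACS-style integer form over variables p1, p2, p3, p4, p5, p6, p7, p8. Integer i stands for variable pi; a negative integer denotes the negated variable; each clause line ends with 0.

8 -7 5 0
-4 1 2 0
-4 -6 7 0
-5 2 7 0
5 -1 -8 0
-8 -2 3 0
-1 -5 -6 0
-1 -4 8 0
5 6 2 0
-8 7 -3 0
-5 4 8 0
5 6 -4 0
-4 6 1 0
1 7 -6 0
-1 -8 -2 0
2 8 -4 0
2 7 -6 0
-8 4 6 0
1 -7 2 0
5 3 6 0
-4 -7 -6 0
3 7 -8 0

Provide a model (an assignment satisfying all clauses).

Set p1 = True and propagate.
Set p2 = True and propagate.
  then p8 is forced to False.
  then p4 is forced to False.
  then p5 is forced to False.
  then p7 is forced to False.
Set p3 = True and propagate.
p6 is now unconstrained; take p6 = True.
Every clause has at least one true literal under this assignment.

p1=T  p2=T  p3=T  p4=F  p5=F  p6=T  p7=F  p8=F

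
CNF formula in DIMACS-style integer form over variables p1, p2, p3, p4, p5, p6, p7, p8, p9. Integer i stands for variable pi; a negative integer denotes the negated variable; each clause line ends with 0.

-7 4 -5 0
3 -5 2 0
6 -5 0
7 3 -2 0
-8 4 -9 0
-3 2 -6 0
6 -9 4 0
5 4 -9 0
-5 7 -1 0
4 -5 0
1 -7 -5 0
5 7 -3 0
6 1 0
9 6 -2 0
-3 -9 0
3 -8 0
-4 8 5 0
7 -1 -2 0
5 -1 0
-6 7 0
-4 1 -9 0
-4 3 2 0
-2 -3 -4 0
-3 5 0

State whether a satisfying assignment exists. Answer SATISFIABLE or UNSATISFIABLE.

SATISFIABLE

Set p1 = False and propagate.
  then p6 is forced to True.
  then p7 is forced to True.
  then p5 is forced to False.
  then p3 is forced to False.
  then p8 is forced to False.
  then p4 is forced to False.
  then p9 is forced to False.
p2 is now unconstrained; take p2 = True.
So p1=False, p2=True, p3=False, p4=False, p5=False, p6=True, p7=True, p8=False, p9=False is a satisfying assignment.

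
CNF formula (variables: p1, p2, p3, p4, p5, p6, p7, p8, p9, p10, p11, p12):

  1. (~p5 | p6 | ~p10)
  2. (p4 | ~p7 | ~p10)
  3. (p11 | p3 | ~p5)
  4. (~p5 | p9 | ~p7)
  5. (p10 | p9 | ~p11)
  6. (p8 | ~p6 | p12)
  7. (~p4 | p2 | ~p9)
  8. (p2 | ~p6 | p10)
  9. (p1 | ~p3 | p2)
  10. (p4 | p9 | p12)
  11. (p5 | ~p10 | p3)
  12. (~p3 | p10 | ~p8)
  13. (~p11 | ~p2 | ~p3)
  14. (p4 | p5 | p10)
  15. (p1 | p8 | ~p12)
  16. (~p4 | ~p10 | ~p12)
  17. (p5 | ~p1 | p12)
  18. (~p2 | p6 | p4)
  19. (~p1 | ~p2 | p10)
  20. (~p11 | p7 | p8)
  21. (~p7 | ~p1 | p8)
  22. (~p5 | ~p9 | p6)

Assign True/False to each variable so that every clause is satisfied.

p1=T, p2=F, p3=F, p4=T, p5=F, p6=F, p7=F, p8=F, p9=F, p10=F, p11=F, p12=T

Check each clause:
  1. (p6 | ~p5 | ~p10) — ~p5 is true.
  2. (p4 | ~p10 | ~p7) — ~p7 is true.
  3. (p11 | ~p5 | p3) — ~p5 is true.
  4. (~p7 | ~p5 | p9) — ~p5 is true.
  5. (p10 | ~p11 | p9) — ~p11 is true.
  6. (~p6 | p12 | p8) — ~p6 is true.
  7. (~p4 | p2 | ~p9) — ~p9 is true.
  8. (p10 | p2 | ~p6) — ~p6 is true.
  9. (~p3 | p2 | p1) — p1 is true.
  10. (p9 | p12 | p4) — p12 is true.
  11. (p3 | p5 | ~p10) — ~p10 is true.
  12. (p10 | ~p3 | ~p8) — ~p8 is true.
  13. (~p2 | ~p3 | ~p11) — ~p3 is true.
  14. (p5 | p10 | p4) — p4 is true.
  15. (~p12 | p1 | p8) — p1 is true.
  16. (~p12 | ~p10 | ~p4) — ~p10 is true.
  17. (~p1 | p12 | p5) — p12 is true.
  18. (p4 | p6 | ~p2) — p4 is true.
  19. (p10 | ~p1 | ~p2) — ~p2 is true.
  20. (p7 | p8 | ~p11) — ~p11 is true.
  21. (~p7 | ~p1 | p8) — ~p7 is true.
  22. (p6 | ~p9 | ~p5) — ~p5 is true.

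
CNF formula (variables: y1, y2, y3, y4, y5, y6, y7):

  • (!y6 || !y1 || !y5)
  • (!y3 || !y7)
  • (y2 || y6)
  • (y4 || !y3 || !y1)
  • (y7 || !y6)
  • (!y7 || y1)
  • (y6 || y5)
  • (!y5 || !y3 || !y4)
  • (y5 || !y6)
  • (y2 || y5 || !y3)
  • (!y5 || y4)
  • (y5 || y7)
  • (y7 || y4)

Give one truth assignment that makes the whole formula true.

y1=1, y2=1, y3=0, y4=1, y5=1, y6=0, y7=1

Check each clause:
  1. (!y1 || !y6 || !y5) — !y6 is true.
  2. (!y3 || !y7) — !y3 is true.
  3. (y2 || y6) — y2 is true.
  4. (!y1 || y4 || !y3) — y4 is true.
  5. (y7 || !y6) — !y6 is true.
  6. (y1 || !y7) — y1 is true.
  7. (y5 || y6) — y5 is true.
  8. (!y3 || !y5 || !y4) — !y3 is true.
  9. (y5 || !y6) — !y6 is true.
  10. (!y3 || y5 || y2) — y5 is true.
  11. (y4 || !y5) — y4 is true.
  12. (y5 || y7) — y5 is true.
  13. (y7 || y4) — y4 is true.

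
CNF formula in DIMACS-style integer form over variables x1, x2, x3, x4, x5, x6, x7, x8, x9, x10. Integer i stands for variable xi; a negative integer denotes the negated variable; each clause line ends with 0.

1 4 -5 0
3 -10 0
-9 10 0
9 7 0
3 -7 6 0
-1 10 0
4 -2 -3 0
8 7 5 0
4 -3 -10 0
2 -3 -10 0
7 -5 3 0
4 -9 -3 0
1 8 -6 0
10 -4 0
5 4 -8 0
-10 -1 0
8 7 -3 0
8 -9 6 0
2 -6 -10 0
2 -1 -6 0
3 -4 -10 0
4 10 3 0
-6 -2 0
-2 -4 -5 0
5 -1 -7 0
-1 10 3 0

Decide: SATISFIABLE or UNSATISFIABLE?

Try x1 = False.
Branch on x2: take x2 = False.
The remaining clauses are satisfied by x3 = True, x4 = False, x5 = False, x6 = False, x7 = True, x8 = False, x9 = False, x10 = False.
So x1=0, x2=0, x3=1, x4=0, x5=0, x6=0, x7=1, x8=0, x9=0, x10=0 is a satisfying assignment.

SATISFIABLE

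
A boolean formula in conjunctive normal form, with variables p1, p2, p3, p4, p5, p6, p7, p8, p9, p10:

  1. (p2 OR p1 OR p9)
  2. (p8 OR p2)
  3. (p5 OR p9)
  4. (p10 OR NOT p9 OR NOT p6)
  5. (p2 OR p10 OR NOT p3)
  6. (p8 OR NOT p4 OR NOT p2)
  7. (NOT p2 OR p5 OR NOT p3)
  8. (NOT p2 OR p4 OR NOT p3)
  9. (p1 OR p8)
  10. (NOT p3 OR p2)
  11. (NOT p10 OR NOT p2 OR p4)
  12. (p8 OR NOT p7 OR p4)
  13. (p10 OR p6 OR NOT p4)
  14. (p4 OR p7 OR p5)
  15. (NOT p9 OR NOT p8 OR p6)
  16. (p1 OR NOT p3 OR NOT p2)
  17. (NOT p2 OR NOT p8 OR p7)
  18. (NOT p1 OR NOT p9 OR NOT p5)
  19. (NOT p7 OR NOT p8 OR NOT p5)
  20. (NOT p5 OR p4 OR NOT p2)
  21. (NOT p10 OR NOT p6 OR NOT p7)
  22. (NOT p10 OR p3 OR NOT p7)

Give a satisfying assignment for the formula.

p1=F  p2=F  p3=F  p4=T  p5=T  p6=T  p7=F  p8=T  p9=T  p10=T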